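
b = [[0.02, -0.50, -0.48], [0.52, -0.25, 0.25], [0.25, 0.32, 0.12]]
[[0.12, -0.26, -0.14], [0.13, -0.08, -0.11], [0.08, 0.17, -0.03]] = b @ [[0.41, 0.05, -0.29], [0.05, 0.47, 0.06], [-0.29, 0.06, 0.22]]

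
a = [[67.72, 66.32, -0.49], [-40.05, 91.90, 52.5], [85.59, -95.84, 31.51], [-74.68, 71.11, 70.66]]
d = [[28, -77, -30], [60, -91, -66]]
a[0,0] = 67.72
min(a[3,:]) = -74.68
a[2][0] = 85.59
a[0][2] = -0.49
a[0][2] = -0.49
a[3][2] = 70.66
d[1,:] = [60, -91, -66]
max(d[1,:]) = 60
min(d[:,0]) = 28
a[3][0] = -74.68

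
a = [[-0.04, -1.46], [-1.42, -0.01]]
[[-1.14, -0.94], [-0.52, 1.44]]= a@[[0.36, -1.02], [0.77, 0.67]]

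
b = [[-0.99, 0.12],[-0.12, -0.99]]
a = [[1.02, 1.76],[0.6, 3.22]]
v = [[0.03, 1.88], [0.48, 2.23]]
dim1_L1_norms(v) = [1.91, 2.71]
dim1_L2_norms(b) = [1.0, 1.0]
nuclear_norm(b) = 1.99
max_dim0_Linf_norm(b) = 0.99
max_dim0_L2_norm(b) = 1.0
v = a + b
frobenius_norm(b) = 1.41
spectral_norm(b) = 1.00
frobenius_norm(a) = 3.86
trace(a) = 4.24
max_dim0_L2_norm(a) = 3.67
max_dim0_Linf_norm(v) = 2.23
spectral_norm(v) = 2.94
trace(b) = -1.98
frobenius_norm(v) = 2.96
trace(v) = 2.26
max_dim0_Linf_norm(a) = 3.22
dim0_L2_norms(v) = [0.48, 2.92]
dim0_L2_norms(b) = [1.0, 1.0]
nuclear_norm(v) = 3.23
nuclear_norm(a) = 4.40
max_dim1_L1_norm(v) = 2.71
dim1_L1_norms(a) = [2.78, 3.82]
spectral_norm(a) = 3.81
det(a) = 2.23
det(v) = -0.84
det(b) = 0.99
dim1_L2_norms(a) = [2.03, 3.28]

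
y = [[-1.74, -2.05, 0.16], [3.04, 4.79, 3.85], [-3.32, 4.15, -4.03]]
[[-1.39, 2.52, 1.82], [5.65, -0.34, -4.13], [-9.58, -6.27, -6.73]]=y @ [[1.33, -0.48, 0.38], [-0.38, -0.73, -1.2], [0.89, 1.2, 0.12]]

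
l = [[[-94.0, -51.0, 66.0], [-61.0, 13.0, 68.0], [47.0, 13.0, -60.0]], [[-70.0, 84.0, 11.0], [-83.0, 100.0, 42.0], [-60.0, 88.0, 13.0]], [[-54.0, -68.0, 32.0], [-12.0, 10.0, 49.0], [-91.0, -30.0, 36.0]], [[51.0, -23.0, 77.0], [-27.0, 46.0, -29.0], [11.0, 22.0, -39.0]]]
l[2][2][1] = -30.0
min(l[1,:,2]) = 11.0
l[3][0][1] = -23.0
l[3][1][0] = -27.0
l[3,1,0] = -27.0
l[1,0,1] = 84.0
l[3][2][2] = -39.0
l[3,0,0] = 51.0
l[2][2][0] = -91.0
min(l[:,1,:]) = -83.0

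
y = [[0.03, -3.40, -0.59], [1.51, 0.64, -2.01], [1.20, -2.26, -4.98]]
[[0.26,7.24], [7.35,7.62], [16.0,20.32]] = y @ [[0.08, 1.87], [0.52, -1.61], [-3.43, -2.9]]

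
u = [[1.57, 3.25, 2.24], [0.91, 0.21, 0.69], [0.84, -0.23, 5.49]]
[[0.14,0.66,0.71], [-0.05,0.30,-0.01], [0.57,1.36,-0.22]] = u @ [[-0.16, 0.17, -0.06], [0.03, -0.03, 0.26], [0.13, 0.22, -0.02]]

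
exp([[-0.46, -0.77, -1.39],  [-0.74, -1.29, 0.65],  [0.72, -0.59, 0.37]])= [[0.27,0.01,-1.27], [-0.09,0.20,0.67], [0.71,-0.50,0.65]]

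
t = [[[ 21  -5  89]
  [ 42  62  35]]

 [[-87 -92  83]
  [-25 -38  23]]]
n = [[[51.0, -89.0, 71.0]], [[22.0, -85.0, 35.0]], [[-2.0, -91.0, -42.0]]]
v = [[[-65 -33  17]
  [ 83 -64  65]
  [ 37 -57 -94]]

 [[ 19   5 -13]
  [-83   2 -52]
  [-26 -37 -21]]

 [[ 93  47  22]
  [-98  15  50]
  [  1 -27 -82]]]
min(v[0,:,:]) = -94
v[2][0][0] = 93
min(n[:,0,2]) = -42.0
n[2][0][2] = -42.0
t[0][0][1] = -5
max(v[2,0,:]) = 93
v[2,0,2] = 22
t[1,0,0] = -87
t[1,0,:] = [-87, -92, 83]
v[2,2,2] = -82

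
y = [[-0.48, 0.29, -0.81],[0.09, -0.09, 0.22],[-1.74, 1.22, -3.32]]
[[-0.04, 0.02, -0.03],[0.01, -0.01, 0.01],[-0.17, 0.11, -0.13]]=y @ [[-0.1,0.02,-0.01], [0.02,0.09,-0.15], [0.11,-0.01,-0.01]]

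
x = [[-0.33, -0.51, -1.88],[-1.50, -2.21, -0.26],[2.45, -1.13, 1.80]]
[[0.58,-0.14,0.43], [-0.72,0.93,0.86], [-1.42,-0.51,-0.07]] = x@[[-0.08, -0.42, -0.08], [0.43, -0.16, -0.32], [-0.41, 0.19, -0.13]]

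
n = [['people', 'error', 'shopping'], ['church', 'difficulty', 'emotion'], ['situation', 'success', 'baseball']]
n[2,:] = ['situation', 'success', 'baseball']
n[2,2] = 'baseball'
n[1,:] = ['church', 'difficulty', 'emotion']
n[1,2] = 'emotion'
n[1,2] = 'emotion'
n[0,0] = 'people'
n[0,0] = 'people'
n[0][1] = 'error'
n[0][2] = 'shopping'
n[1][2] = 'emotion'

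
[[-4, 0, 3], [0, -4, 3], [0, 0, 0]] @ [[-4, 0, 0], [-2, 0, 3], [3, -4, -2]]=[[25, -12, -6], [17, -12, -18], [0, 0, 0]]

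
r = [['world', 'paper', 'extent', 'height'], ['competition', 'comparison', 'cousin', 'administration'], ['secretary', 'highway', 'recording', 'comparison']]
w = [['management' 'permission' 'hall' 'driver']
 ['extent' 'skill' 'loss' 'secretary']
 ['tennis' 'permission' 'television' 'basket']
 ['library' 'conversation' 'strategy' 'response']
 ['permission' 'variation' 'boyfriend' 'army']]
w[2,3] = 'basket'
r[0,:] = ['world', 'paper', 'extent', 'height']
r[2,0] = 'secretary'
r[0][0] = 'world'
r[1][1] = 'comparison'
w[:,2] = ['hall', 'loss', 'television', 'strategy', 'boyfriend']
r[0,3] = 'height'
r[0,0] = 'world'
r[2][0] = 'secretary'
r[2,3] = 'comparison'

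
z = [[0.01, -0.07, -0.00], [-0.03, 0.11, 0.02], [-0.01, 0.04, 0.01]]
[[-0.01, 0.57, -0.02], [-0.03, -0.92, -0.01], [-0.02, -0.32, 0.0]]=z @ [[-1.83, 3.59, 4.20], [-0.1, -7.7, 0.87], [-3.57, 1.91, 1.14]]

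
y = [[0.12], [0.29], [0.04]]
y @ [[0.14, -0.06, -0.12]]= [[0.02, -0.01, -0.01], [0.04, -0.02, -0.03], [0.01, -0.0, -0.00]]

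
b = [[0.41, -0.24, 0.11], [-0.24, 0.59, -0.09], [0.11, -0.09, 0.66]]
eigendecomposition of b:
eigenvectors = [[0.83, 0.49, -0.25], [0.54, -0.65, 0.53], [-0.10, 0.58, 0.81]]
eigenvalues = [0.24, 0.85, 0.57]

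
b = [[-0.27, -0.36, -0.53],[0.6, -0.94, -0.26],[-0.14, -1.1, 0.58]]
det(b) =0.756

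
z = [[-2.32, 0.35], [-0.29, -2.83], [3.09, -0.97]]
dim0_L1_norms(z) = [5.7, 4.15]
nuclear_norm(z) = 6.83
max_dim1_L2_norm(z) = 3.24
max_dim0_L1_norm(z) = 5.7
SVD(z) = [[-0.56, -0.20],  [0.2, -0.97],  [0.80, 0.10]] @ diag([4.032077343417424, 2.7980801090569014]) @ [[0.92, -0.38], [0.38, 0.92]]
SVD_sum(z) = [[-2.10, 0.87], [0.76, -0.31], [2.98, -1.24]] + [[-0.22, -0.52], [-1.05, -2.52], [0.11, 0.27]]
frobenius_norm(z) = 4.91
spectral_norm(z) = 4.03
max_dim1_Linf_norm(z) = 3.09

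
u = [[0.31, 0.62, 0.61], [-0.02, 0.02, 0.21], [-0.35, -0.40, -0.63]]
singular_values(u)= [1.24, 0.18, 0.1]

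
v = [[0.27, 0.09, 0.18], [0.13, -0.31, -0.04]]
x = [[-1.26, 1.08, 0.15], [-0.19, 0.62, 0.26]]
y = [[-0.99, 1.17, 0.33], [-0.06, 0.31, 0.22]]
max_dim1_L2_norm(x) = 1.67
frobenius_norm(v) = 0.48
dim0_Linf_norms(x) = [1.26, 1.08, 0.26]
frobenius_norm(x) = 1.81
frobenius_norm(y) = 1.61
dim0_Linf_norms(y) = [0.99, 1.17, 0.33]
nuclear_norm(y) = 1.82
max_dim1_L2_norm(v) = 0.34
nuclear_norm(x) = 2.15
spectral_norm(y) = 1.60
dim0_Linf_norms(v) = [0.27, 0.31, 0.18]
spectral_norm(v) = 0.34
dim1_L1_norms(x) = [2.49, 1.07]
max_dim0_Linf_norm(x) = 1.26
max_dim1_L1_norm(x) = 2.49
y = v + x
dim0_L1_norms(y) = [1.05, 1.48, 0.55]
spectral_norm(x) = 1.77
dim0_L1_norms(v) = [0.4, 0.4, 0.22]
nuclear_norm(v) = 0.68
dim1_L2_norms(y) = [1.57, 0.38]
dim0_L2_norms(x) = [1.27, 1.25, 0.3]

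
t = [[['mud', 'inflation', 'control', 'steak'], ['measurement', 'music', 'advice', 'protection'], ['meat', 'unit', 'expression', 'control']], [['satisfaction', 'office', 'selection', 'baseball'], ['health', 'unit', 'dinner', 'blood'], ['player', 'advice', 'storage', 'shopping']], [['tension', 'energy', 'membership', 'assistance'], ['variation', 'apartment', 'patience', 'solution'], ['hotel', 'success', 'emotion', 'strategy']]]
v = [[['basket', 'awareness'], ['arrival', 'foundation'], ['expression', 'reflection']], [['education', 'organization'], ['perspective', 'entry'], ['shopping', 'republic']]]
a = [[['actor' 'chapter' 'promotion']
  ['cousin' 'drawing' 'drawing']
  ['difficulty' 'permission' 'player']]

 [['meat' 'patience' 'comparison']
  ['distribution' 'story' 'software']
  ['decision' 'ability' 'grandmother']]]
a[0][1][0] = 'cousin'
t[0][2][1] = 'unit'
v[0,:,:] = [['basket', 'awareness'], ['arrival', 'foundation'], ['expression', 'reflection']]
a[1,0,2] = 'comparison'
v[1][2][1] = 'republic'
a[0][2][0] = 'difficulty'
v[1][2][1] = 'republic'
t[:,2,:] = [['meat', 'unit', 'expression', 'control'], ['player', 'advice', 'storage', 'shopping'], ['hotel', 'success', 'emotion', 'strategy']]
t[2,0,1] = 'energy'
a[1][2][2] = 'grandmother'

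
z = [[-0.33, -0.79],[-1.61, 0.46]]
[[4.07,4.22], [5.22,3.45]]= z @ [[-4.21, -3.28], [-3.39, -3.97]]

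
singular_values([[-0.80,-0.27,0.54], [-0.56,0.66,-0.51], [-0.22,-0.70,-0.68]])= [1.01, 1.0, 1.0]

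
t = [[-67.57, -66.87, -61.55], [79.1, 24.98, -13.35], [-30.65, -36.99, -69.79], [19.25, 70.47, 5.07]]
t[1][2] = -13.35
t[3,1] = 70.47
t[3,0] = 19.25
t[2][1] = -36.99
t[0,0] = -67.57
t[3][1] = 70.47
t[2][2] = -69.79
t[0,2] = -61.55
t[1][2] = -13.35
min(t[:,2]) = -69.79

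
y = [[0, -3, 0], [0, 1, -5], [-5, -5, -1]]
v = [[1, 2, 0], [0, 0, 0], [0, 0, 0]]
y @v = [[0, 0, 0], [0, 0, 0], [-5, -10, 0]]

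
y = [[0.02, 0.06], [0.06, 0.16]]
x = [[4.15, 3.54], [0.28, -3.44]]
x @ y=[[0.3, 0.82], [-0.2, -0.53]]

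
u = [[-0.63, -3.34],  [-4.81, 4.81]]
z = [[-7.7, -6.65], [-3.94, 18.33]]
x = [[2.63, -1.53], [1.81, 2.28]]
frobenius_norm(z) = 21.33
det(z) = -167.34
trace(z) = 10.63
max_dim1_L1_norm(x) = 4.16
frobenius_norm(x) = 4.21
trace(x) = 4.91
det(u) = -19.10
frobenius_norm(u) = 7.60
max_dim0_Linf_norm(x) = 2.63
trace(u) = 4.18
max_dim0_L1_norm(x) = 4.44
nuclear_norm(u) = 9.80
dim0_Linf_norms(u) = [4.81, 4.81]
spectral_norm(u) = 7.11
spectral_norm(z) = 19.54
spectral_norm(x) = 3.19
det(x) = 8.77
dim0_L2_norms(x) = [3.19, 2.75]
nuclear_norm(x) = 5.94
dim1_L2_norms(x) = [3.04, 2.91]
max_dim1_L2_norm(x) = 3.04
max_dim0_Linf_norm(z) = 18.33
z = u @ x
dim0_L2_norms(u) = [4.85, 5.86]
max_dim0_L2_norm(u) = 5.86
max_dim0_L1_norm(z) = 24.98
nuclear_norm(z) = 28.10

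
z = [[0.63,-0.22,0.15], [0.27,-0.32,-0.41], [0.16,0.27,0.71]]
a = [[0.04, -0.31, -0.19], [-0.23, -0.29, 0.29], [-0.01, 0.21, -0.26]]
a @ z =[[-0.09,0.04,-0.00], [-0.18,0.22,0.29], [0.01,-0.14,-0.27]]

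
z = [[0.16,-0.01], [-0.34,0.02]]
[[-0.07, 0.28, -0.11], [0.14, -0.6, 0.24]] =z @ [[-0.5, 1.88, -0.92], [-1.31, 1.78, -3.42]]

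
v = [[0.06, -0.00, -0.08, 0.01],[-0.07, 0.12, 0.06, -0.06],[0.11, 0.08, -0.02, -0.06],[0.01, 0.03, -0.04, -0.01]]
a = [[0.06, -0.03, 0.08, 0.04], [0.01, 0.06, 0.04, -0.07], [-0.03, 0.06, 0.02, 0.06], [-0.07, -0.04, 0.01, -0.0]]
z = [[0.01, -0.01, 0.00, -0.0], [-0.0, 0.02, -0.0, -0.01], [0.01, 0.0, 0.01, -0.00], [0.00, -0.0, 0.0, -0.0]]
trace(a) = 0.14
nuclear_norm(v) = 0.40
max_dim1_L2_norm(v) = 0.16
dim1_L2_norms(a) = [0.11, 0.1, 0.09, 0.08]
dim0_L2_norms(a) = [0.1, 0.1, 0.09, 0.1]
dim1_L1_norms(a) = [0.21, 0.18, 0.17, 0.12]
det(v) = -0.00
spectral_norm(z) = 0.02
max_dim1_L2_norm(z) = 0.02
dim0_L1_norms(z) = [0.02, 0.03, 0.01, 0.01]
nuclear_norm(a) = 0.38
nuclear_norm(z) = 0.05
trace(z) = 0.04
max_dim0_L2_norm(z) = 0.02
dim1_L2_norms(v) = [0.1, 0.16, 0.15, 0.05]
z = v @ a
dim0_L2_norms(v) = [0.14, 0.15, 0.11, 0.09]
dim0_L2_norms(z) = [0.01, 0.02, 0.01, 0.01]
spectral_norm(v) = 0.18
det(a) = -0.00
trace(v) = 0.15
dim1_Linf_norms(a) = [0.08, 0.07, 0.06, 0.07]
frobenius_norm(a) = 0.19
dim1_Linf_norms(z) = [0.01, 0.02, 0.01, 0.0]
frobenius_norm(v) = 0.25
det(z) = 0.00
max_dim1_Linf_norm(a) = 0.08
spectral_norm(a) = 0.12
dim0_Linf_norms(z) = [0.01, 0.02, 0.01, 0.01]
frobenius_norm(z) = 0.03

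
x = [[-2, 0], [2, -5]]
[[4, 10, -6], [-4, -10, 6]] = x @ [[-2, -5, 3], [0, 0, 0]]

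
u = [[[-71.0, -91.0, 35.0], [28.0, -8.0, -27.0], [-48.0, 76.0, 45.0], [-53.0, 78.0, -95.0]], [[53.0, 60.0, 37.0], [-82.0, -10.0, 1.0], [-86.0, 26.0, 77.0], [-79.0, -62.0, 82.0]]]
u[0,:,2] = [35.0, -27.0, 45.0, -95.0]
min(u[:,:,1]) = -91.0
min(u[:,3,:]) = -95.0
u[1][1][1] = -10.0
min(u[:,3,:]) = -95.0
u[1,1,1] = -10.0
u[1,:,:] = [[53.0, 60.0, 37.0], [-82.0, -10.0, 1.0], [-86.0, 26.0, 77.0], [-79.0, -62.0, 82.0]]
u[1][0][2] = 37.0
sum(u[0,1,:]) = -7.0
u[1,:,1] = [60.0, -10.0, 26.0, -62.0]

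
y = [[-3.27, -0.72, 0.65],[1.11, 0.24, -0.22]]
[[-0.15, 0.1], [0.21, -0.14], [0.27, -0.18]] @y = [[0.6, 0.13, -0.12],  [-0.84, -0.18, 0.17],  [-1.08, -0.24, 0.22]]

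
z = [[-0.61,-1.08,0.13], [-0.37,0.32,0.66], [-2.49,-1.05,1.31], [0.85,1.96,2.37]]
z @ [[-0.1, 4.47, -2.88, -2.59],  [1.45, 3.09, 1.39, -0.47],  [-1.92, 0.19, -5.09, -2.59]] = [[-1.75,-6.04,-0.41,1.75], [-0.77,-0.54,-1.85,-0.9], [-3.79,-14.13,-0.96,3.55], [-1.79,10.31,-11.79,-9.26]]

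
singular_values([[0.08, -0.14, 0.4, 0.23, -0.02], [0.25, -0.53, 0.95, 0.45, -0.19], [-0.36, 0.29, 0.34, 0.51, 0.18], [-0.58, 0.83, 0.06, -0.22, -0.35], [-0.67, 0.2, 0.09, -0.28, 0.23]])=[1.52, 1.13, 0.57, 0.49, 0.04]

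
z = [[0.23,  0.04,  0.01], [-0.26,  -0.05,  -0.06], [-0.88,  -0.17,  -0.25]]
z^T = [[0.23, -0.26, -0.88], [0.04, -0.05, -0.17], [0.01, -0.06, -0.25]]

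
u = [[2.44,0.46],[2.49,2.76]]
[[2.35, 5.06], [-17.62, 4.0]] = u @ [[2.61, 2.17],[-8.74, -0.51]]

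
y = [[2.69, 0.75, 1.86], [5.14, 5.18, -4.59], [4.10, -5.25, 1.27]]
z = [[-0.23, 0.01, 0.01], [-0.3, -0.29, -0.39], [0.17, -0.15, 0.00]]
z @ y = [[-0.53, -0.17, -0.46],[-3.90, 0.32, 0.28],[-0.31, -0.65, 1.0]]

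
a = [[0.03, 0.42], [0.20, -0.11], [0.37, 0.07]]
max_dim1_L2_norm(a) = 0.42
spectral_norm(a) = 0.45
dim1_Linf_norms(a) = [0.42, 0.2, 0.37]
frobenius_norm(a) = 0.61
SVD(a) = [[0.82,-0.49], [0.03,0.56], [0.57,0.67]] @ diag([0.4514983426427013, 0.40908342253248764]) @ [[0.54, 0.84], [0.84, -0.54]]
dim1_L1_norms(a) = [0.45, 0.31, 0.44]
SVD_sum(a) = [[0.20, 0.31],  [0.01, 0.01],  [0.14, 0.22]] + [[-0.17, 0.11],[0.19, -0.12],[0.23, -0.15]]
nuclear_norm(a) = 0.86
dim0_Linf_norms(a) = [0.37, 0.42]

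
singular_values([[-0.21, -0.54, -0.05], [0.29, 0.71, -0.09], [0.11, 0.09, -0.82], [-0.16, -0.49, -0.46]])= [1.11, 0.93, 0.01]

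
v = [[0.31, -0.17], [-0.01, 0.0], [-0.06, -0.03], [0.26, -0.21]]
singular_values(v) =[0.49, 0.07]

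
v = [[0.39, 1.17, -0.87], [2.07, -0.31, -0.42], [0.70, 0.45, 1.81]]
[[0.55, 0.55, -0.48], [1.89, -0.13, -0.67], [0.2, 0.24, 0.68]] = v @ [[0.87, 0.01, -0.23], [0.01, 0.47, 0.01], [-0.23, 0.01, 0.46]]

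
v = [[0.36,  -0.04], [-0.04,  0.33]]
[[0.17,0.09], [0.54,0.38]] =v@ [[0.66, 0.39], [1.72, 1.21]]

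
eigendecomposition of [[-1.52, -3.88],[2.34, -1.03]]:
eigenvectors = [[(0.79+0j), 0.79-0.00j], [(-0.05-0.61j), (-0.05+0.61j)]]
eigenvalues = [(-1.28+3j), (-1.28-3j)]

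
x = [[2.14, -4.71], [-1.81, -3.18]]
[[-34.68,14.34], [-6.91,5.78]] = x @ [[-5.07, 1.2], [5.06, -2.50]]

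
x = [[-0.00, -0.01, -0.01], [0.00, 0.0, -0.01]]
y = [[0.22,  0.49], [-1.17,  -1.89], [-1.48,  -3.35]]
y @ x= [[0.0,-0.00,-0.01], [0.0,0.01,0.03], [0.00,0.01,0.05]]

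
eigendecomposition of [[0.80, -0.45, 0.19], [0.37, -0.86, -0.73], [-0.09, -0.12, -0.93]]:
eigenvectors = [[0.96,-0.36,0.15], [0.27,-0.88,0.87], [-0.07,0.3,0.47]]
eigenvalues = [0.66, -0.46, -1.18]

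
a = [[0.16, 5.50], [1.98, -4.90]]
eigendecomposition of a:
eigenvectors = [[0.96, -0.64], [0.28, 0.77]]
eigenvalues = [1.79, -6.53]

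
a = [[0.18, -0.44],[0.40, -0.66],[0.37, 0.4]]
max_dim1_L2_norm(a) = 0.77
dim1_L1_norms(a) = [0.62, 1.06, 0.77]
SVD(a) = [[-0.51,0.03], [-0.82,0.29], [0.27,0.96]] @ diag([0.9278356435985564, 0.5075638072873719]) @ [[-0.34, 0.94], [0.94, 0.34]]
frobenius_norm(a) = 1.06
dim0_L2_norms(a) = [0.57, 0.89]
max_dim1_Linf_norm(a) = 0.66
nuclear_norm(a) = 1.44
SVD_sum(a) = [[0.16,-0.45],[0.26,-0.71],[-0.09,0.23]] + [[0.02, 0.01],[0.14, 0.05],[0.46, 0.17]]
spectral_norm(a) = 0.93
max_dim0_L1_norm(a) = 1.5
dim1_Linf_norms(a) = [0.44, 0.66, 0.4]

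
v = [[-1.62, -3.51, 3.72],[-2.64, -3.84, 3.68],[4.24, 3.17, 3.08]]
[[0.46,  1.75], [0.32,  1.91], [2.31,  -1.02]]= v@ [[0.03, -0.03], [0.29, -0.38], [0.41, 0.10]]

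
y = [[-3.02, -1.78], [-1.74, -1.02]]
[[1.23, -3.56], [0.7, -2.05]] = y @ [[0.23, 0.96], [-1.08, 0.37]]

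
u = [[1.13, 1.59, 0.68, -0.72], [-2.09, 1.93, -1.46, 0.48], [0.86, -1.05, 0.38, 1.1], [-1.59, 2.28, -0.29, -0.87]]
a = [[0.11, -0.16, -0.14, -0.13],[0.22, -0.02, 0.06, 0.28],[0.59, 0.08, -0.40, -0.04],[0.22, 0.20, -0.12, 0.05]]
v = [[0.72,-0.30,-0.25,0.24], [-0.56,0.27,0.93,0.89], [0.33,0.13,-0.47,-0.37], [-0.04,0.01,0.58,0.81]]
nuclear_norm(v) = 2.98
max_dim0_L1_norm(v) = 2.31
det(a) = 0.00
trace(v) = 1.33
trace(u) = 2.57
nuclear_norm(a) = 1.40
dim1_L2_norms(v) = [0.85, 1.43, 0.7, 1.0]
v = u @ a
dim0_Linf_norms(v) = [0.72, 0.3, 0.93, 0.89]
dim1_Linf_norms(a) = [0.16, 0.28, 0.59, 0.22]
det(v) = 0.00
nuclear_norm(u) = 8.35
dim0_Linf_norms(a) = [0.59, 0.2, 0.4, 0.28]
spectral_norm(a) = 0.80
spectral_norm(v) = 1.84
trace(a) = -0.26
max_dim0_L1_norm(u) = 6.85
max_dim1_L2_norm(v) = 1.43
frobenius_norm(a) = 0.91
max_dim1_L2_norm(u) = 3.23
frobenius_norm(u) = 5.20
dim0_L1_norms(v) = [1.65, 0.71, 2.23, 2.31]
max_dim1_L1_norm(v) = 2.65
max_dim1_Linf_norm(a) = 0.59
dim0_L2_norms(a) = [0.68, 0.27, 0.44, 0.32]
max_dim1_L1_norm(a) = 1.11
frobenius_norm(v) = 2.06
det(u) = -4.50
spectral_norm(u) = 4.44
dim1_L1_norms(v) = [1.51, 2.65, 1.3, 1.44]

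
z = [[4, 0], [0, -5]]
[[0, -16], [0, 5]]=z@ [[0, -4], [0, -1]]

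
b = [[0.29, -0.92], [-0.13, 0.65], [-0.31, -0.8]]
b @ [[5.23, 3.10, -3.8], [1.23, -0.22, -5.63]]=[[0.39, 1.1, 4.08], [0.12, -0.55, -3.17], [-2.61, -0.78, 5.68]]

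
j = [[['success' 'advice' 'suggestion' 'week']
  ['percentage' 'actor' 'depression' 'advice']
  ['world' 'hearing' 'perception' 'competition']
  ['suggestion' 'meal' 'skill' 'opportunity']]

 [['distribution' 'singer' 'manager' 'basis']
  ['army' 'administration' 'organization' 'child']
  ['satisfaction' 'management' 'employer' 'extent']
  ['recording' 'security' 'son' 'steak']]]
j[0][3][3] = 'opportunity'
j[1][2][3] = 'extent'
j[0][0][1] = 'advice'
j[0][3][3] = 'opportunity'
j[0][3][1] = 'meal'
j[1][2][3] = 'extent'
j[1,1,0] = 'army'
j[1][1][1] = 'administration'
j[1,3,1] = 'security'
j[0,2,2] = 'perception'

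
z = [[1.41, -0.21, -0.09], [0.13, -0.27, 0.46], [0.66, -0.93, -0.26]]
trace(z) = 0.88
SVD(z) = [[-0.79, 0.61, -0.04], [-0.11, -0.21, -0.97], [-0.60, -0.77, 0.23]] @ diag([1.7127278096673635, 0.7201777172037332, 0.5076489984578466]) @ [[-0.89, 0.44, 0.1], [0.45, 0.89, 0.07], [-0.06, 0.10, -0.99]]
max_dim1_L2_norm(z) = 1.43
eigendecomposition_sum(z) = [[(1.4+0j), -0.12-0.00j, (-0.11-0j)], [0.24+0.00j, -0.02-0.00j, (-0.02-0j)], [0.44+0.00j, -0.04-0.00j, -0.04-0.00j]] + [[-0.01j, (-0.05+0.01j), 0.01+0.03j], [-0.05-0.08j, (-0.13+0.32j), 0.24+0.09j], [0.11-0.08j, (-0.45-0.15j), (-0.11+0.33j)]] + [[0.00+0.01j,-0.05-0.01j,0.01-0.03j], [-0.05+0.08j,(-0.13-0.32j),(0.24-0.09j)], [0.11+0.08j,(-0.45+0.15j),(-0.11-0.33j)]]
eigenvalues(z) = [(1.35+0j), (-0.23+0.64j), (-0.23-0.64j)]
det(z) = 0.63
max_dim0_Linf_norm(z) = 1.41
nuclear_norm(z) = 2.94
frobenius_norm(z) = 1.93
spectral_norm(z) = 1.71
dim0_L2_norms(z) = [1.56, 0.99, 0.54]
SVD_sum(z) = [[1.21, -0.6, -0.14], [0.17, -0.08, -0.02], [0.91, -0.45, -0.11]] + [[0.2, 0.39, 0.03], [-0.07, -0.14, -0.01], [-0.25, -0.49, -0.04]] + [[0.00, -0.0, 0.02], [0.03, -0.05, 0.49], [-0.01, 0.01, -0.12]]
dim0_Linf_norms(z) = [1.41, 0.93, 0.46]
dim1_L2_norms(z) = [1.43, 0.55, 1.17]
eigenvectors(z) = [[(0.94+0j),(-0.07+0.05j),-0.07-0.05j], [(0.16+0j),(-0.02+0.59j),(-0.02-0.59j)], [(0.29+0j),(-0.8+0j),-0.80-0.00j]]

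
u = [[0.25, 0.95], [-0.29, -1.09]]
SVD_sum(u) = [[0.25, 0.95], [-0.29, -1.09]] + [[-0.00, 0.0], [-0.0, 0.0]]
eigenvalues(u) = [-0.0, -0.84]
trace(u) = -0.84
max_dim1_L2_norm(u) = 1.13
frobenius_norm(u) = 1.50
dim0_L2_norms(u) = [0.38, 1.45]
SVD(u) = [[-0.66, 0.75], [0.75, 0.66]] @ diag([1.4957259030674757, 0.002005715080448526]) @ [[-0.26,-0.97], [-0.97,0.26]]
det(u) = 0.00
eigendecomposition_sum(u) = [[-0.00, -0.00], [0.0, 0.00]] + [[0.25, 0.95], [-0.29, -1.09]]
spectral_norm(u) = 1.50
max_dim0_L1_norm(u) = 2.04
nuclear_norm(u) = 1.50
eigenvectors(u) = [[0.97, -0.66], [-0.26, 0.75]]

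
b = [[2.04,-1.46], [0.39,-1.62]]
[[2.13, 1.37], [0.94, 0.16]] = b @ [[0.76, 0.73], [-0.4, 0.08]]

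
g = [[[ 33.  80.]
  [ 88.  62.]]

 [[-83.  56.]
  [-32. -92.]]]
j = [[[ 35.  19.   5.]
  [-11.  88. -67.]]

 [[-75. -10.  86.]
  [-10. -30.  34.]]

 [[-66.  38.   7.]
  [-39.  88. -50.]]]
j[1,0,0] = -75.0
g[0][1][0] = 88.0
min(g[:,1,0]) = -32.0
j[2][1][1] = 88.0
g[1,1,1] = -92.0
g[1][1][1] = -92.0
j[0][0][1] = 19.0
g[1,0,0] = -83.0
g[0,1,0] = 88.0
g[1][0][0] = -83.0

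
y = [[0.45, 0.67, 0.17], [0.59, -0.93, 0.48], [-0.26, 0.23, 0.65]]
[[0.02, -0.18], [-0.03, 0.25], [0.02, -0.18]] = y @[[-0.01, 0.08], [0.03, -0.29], [0.01, -0.14]]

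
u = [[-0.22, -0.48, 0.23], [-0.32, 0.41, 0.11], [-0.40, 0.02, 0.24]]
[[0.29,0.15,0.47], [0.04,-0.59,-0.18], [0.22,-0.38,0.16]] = u @ [[-0.83, 0.67, -0.16], [-0.43, -0.81, -0.69], [-0.42, -0.4, 0.45]]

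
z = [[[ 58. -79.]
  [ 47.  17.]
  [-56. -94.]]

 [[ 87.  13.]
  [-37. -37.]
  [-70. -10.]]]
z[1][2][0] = -70.0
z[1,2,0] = -70.0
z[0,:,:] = [[58.0, -79.0], [47.0, 17.0], [-56.0, -94.0]]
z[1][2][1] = -10.0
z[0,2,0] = -56.0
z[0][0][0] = 58.0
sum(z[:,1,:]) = -10.0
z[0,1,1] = 17.0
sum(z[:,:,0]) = 29.0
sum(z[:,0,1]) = -66.0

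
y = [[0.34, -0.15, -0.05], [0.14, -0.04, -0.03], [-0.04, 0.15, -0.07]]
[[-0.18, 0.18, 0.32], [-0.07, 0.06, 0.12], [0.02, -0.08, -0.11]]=y @ [[-0.4, 0.43, 0.49], [0.19, -0.29, -0.85], [0.3, 0.28, -0.49]]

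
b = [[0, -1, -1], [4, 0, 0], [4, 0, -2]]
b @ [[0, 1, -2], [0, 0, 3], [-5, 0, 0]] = [[5, 0, -3], [0, 4, -8], [10, 4, -8]]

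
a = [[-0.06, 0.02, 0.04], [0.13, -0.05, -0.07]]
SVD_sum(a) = [[-0.06, 0.02, 0.03], [0.13, -0.05, -0.07]] + [[0.00, -0.0, 0.01], [0.0, -0.00, 0.0]]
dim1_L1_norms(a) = [0.12, 0.25]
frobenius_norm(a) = 0.17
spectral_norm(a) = 0.17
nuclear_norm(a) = 0.18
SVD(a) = [[-0.43,0.90], [0.9,0.43]] @ diag([0.172768854695021, 0.007136024619542292]) @ [[0.83,-0.31,-0.47],  [0.28,-0.5,0.82]]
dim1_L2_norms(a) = [0.07, 0.16]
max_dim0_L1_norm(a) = 0.19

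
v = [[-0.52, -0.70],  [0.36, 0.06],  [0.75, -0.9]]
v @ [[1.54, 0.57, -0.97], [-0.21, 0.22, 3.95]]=[[-0.65, -0.45, -2.26], [0.54, 0.22, -0.11], [1.34, 0.23, -4.28]]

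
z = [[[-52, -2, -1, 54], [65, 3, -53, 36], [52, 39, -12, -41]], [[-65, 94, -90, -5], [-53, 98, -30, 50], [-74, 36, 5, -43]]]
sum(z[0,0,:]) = -1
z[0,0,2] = -1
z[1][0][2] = -90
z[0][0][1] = -2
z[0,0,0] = -52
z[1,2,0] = -74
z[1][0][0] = -65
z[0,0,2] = -1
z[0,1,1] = 3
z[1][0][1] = 94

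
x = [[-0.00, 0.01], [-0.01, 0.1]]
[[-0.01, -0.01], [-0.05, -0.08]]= x @ [[-0.29, 0.80], [-0.53, -0.69]]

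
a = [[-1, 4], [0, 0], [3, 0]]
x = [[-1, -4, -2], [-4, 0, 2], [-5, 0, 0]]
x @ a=[[-5, -4], [10, -16], [5, -20]]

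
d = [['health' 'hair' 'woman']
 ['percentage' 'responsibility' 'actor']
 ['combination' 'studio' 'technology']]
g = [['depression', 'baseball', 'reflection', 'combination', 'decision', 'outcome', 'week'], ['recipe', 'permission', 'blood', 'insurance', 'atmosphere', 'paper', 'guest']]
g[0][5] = 'outcome'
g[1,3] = 'insurance'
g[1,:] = ['recipe', 'permission', 'blood', 'insurance', 'atmosphere', 'paper', 'guest']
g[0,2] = 'reflection'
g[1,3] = 'insurance'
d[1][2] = 'actor'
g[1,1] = 'permission'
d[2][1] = 'studio'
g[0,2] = 'reflection'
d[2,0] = 'combination'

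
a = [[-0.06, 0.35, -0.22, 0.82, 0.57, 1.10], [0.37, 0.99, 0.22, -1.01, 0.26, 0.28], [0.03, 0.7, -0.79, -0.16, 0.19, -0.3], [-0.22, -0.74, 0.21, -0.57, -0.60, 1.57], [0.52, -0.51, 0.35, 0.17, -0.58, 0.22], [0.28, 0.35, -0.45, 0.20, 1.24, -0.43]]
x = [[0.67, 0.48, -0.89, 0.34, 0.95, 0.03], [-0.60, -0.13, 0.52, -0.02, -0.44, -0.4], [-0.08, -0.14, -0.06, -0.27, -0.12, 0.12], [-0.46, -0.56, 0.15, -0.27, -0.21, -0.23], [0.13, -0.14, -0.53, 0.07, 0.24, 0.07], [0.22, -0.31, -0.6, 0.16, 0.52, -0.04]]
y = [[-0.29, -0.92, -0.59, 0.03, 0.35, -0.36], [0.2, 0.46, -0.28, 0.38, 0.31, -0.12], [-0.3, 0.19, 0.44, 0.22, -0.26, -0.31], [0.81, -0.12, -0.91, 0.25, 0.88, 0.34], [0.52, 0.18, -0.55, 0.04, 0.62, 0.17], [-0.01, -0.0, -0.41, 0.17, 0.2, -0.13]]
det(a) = 2.00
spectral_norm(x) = 2.11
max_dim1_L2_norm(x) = 1.58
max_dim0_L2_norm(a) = 2.02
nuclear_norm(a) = 7.81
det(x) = 0.00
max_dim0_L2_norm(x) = 1.32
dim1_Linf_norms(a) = [1.1, 1.01, 0.79, 1.57, 0.58, 1.24]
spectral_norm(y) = 2.07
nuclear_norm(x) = 3.86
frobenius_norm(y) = 2.52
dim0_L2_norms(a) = [0.73, 1.59, 1.04, 1.45, 1.63, 2.02]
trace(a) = -1.44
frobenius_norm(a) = 3.61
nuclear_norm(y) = 4.39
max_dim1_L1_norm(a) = 3.91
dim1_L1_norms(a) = [3.12, 3.13, 2.17, 3.91, 2.35, 2.95]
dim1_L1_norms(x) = [3.36, 2.11, 0.79, 1.88, 1.18, 1.85]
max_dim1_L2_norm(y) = 1.57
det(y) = 0.00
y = a @ x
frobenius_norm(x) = 2.35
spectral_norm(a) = 2.48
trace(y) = 1.35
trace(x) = 0.41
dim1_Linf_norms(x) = [0.95, 0.6, 0.27, 0.56, 0.53, 0.6]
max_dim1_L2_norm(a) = 1.95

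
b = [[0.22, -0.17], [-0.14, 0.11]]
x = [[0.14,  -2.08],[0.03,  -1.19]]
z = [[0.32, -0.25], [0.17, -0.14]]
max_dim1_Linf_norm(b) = 0.22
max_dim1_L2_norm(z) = 0.41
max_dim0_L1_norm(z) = 0.49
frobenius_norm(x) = 2.40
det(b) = 0.00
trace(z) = 0.18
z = x @ b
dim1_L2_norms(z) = [0.41, 0.22]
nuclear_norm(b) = 0.33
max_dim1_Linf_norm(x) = 2.08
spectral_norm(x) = 2.40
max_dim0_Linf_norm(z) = 0.32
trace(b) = 0.33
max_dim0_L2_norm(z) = 0.36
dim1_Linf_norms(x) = [2.08, 1.19]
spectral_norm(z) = 0.46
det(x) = -0.10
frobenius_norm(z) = 0.46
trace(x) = -1.05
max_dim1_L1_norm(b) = 0.39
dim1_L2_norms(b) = [0.28, 0.18]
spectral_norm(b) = 0.33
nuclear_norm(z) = 0.47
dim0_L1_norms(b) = [0.36, 0.28]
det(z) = -0.00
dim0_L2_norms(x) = [0.14, 2.4]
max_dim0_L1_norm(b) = 0.36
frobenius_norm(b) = 0.33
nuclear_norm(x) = 2.44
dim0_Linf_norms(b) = [0.22, 0.17]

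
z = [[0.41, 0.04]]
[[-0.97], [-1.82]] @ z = [[-0.4, -0.04], [-0.75, -0.07]]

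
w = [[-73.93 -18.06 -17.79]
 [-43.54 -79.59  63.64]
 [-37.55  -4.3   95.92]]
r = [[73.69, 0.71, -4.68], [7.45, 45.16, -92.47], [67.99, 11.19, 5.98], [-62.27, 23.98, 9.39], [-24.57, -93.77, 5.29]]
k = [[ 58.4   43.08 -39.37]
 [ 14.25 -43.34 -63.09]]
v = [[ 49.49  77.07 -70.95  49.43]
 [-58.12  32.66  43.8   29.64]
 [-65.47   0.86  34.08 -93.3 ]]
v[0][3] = 49.43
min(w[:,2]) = -17.79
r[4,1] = -93.77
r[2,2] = 5.98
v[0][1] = 77.07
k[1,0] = 14.25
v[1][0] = -58.12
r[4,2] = 5.29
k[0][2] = -39.37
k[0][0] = 58.4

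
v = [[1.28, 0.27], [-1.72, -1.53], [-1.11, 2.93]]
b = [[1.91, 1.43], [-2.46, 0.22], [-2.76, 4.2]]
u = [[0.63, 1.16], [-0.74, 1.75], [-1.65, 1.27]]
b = u + v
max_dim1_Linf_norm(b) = 4.2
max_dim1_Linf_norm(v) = 2.93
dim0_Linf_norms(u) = [1.65, 1.75]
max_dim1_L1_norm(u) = 2.92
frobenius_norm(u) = 3.11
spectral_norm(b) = 5.29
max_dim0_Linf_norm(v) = 2.93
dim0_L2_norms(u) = [1.91, 2.45]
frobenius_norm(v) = 4.10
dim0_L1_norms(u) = [3.02, 4.18]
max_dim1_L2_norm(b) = 5.03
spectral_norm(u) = 2.78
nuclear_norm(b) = 8.30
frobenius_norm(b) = 6.09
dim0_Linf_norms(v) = [1.72, 2.93]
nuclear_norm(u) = 4.18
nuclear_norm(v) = 5.73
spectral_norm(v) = 3.32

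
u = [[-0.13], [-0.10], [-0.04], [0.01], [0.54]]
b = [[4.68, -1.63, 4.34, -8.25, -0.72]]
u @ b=[[-0.61,0.21,-0.56,1.07,0.09], [-0.47,0.16,-0.43,0.82,0.07], [-0.19,0.07,-0.17,0.33,0.03], [0.05,-0.02,0.04,-0.08,-0.01], [2.53,-0.88,2.34,-4.46,-0.39]]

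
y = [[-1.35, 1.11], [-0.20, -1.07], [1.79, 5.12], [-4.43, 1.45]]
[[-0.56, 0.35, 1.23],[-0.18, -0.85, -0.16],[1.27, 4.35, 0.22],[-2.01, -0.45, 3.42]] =y @ [[0.48, 0.34, -0.68], [0.08, 0.73, 0.28]]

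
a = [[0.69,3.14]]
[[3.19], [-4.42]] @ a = [[2.20, 10.02], [-3.05, -13.88]]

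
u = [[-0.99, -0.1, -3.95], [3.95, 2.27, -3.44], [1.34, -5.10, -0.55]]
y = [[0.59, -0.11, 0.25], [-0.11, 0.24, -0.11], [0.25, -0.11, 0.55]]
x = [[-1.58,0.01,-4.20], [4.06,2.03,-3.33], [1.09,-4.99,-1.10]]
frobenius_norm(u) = 8.79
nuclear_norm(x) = 15.19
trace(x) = -0.65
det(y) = 0.06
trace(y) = 1.38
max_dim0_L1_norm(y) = 0.95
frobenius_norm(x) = 8.90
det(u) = 110.44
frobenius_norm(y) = 0.94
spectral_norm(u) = 6.18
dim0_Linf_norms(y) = [0.59, 0.24, 0.55]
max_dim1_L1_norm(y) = 0.95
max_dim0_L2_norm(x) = 5.47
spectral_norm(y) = 0.86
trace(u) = 0.73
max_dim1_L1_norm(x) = 9.42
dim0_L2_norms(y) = [0.65, 0.29, 0.61]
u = y + x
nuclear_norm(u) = 14.83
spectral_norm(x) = 5.96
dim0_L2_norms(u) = [4.29, 5.58, 5.27]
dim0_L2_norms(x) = [4.49, 5.39, 5.47]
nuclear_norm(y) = 1.38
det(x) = 124.17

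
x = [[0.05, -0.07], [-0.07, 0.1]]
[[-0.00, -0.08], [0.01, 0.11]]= x @ [[0.01, -0.2],  [0.06, 0.97]]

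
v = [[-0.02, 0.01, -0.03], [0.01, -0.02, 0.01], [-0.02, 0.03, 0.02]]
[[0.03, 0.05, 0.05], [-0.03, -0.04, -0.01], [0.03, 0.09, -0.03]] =v @ [[-0.26, -2.54, -0.57], [1.0, 1.11, -0.51], [-0.50, 0.46, -1.51]]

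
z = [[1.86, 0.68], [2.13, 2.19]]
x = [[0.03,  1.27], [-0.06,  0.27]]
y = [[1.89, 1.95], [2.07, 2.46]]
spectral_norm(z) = 3.57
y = x + z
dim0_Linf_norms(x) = [0.06, 1.27]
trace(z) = 4.05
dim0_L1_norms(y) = [3.96, 4.41]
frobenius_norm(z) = 3.64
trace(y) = 4.35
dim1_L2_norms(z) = [1.98, 3.05]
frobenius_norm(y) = 4.21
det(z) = 2.62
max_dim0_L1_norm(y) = 4.41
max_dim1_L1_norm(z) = 4.32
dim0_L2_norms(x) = [0.07, 1.3]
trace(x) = 0.30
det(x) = 0.08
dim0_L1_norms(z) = [3.99, 2.87]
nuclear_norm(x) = 1.36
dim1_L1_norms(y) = [3.84, 4.53]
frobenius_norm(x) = 1.30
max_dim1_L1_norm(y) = 4.53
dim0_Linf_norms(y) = [2.07, 2.46]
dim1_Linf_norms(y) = [1.95, 2.46]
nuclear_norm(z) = 4.30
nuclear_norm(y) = 4.35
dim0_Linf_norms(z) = [2.13, 2.19]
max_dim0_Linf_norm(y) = 2.46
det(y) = 0.61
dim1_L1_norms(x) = [1.3, 0.33]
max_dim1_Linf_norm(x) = 1.27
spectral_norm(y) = 4.21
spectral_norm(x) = 1.30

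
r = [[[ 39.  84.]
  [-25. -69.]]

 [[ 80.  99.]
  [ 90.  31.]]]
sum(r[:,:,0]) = 184.0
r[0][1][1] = -69.0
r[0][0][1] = 84.0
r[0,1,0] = -25.0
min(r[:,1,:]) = -69.0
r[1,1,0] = 90.0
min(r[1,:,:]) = 31.0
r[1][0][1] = 99.0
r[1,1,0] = 90.0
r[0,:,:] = [[39.0, 84.0], [-25.0, -69.0]]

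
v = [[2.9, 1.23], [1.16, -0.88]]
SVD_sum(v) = [[2.99,0.92], [0.81,0.25]] + [[-0.09, 0.31], [0.35, -1.13]]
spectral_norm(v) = 3.25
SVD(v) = [[-0.97, -0.26], [-0.26, 0.97]] @ diag([3.246702181866135, 1.2254896744835002]) @ [[-0.96, -0.29], [0.29, -0.96]]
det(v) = -3.98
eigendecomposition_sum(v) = [[2.99,0.89], [0.84,0.25]] + [[-0.09, 0.34], [0.32, -1.13]]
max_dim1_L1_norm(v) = 4.13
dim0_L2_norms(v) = [3.12, 1.51]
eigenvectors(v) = [[0.96, -0.29],[0.27, 0.96]]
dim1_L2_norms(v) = [3.15, 1.46]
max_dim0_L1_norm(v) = 4.06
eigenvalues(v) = [3.25, -1.23]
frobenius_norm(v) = 3.47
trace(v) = 2.02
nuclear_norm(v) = 4.47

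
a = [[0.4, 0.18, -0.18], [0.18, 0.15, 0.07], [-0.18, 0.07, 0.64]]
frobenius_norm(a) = 0.86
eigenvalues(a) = [0.02, 0.43, 0.74]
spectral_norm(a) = 0.74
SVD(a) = [[-0.49, -0.71, 0.51], [-0.05, -0.56, -0.83], [0.87, -0.43, 0.24]] @ diag([0.7374054663344606, 0.4328308866965738, 0.019763646968965157]) @ [[-0.49,-0.05,0.87], [-0.71,-0.56,-0.43], [0.51,-0.83,0.24]]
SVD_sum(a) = [[0.18,0.02,-0.31],[0.02,0.00,-0.03],[-0.31,-0.03,0.56]] + [[0.22, 0.17, 0.13], [0.17, 0.13, 0.10], [0.13, 0.1, 0.08]] + [[0.01,-0.01,0.0], [-0.01,0.01,-0.0], [0.0,-0.0,0.00]]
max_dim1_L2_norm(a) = 0.67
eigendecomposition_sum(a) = [[0.01, -0.01, 0.0], [-0.01, 0.01, -0.00], [0.00, -0.00, 0.00]] + [[0.22, 0.17, 0.13], [0.17, 0.13, 0.10], [0.13, 0.1, 0.08]] + [[0.18,  0.02,  -0.31],  [0.02,  0.0,  -0.03],  [-0.31,  -0.03,  0.56]]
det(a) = 0.01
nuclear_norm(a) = 1.19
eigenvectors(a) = [[0.51, -0.71, -0.49], [-0.83, -0.56, -0.05], [0.24, -0.43, 0.87]]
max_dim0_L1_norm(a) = 0.89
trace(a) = 1.19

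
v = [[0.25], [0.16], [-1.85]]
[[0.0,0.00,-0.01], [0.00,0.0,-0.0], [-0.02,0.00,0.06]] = v @ [[0.01,-0.00,-0.03]]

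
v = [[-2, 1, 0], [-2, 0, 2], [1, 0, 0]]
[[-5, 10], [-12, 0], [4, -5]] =v @[[4, -5], [3, 0], [-2, -5]]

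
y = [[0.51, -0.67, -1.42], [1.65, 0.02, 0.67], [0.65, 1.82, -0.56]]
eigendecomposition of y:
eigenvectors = [[0.65+0.00j,  0.65-0.00j,  (0.31+0j)],  [0.07-0.54j,  0.07+0.54j,  -0.58+0.00j],  [-0.18-0.49j,  (-0.18+0.49j),  (0.75+0j)]]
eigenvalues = [(0.84+1.64j), (0.84-1.64j), (-1.71+0j)]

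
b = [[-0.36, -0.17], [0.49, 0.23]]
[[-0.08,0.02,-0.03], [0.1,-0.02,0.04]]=b@ [[0.12, 0.05, -0.01],[0.2, -0.2, 0.21]]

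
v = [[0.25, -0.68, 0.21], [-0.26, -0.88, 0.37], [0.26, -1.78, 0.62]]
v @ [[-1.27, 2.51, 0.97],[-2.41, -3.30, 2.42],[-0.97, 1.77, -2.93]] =[[1.12, 3.24, -2.02], [2.09, 2.91, -3.47], [3.36, 7.62, -5.87]]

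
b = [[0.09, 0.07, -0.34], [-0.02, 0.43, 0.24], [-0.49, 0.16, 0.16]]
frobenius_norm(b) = 0.81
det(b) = -0.08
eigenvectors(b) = [[0.65, 0.36, 0.26], [-0.22, 0.92, -0.78], [0.73, -0.13, -0.57]]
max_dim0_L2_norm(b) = 0.5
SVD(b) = [[-0.33, -0.21, 0.92],[0.58, -0.81, 0.03],[0.74, 0.55, 0.39]] @ diag([0.6493880002731635, 0.3879836983410793, 0.30093832411775134]) @ [[-0.62, 0.53, 0.57], [-0.70, -0.71, -0.10], [-0.35, 0.46, -0.82]]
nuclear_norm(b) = 1.34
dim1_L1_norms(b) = [0.5, 0.69, 0.81]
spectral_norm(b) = 0.65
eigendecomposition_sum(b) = [[-0.16,0.04,-0.13], [0.05,-0.01,0.04], [-0.18,0.05,-0.15]] + [[0.12,0.1,-0.08], [0.30,0.24,-0.20], [-0.04,-0.03,0.03]] + [[0.13, -0.07, -0.13], [-0.38, 0.2, 0.39], [-0.27, 0.15, 0.28]]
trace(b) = 0.68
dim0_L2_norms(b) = [0.5, 0.46, 0.45]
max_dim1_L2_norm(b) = 0.54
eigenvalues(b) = [-0.32, 0.39, 0.61]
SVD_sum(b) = [[0.13,-0.11,-0.12],[-0.24,0.20,0.22],[-0.3,0.26,0.28]] + [[0.06, 0.06, 0.01], [0.22, 0.22, 0.03], [-0.15, -0.15, -0.02]] + [[-0.1, 0.13, -0.23], [-0.00, 0.00, -0.01], [-0.04, 0.05, -0.09]]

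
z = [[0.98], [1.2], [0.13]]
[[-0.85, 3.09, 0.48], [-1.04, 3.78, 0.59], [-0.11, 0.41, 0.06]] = z @ [[-0.87, 3.15, 0.49]]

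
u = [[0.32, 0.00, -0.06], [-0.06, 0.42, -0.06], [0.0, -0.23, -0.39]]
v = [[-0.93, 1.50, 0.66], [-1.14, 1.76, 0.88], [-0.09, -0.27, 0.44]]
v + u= [[-0.61, 1.50, 0.6], [-1.20, 2.18, 0.82], [-0.09, -0.5, 0.05]]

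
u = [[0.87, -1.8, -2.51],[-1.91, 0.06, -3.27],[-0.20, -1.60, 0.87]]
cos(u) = [[-0.53, -0.28, -0.14], [0.21, -1.07, -0.16], [-0.38, 0.2, -0.79]]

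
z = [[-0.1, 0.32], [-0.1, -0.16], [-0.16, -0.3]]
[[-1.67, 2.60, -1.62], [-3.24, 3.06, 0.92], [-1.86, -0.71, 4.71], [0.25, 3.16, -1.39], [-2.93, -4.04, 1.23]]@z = [[0.17, -0.46], [-0.13, -1.8], [-0.50, -1.89], [-0.12, -0.01], [0.5, -0.66]]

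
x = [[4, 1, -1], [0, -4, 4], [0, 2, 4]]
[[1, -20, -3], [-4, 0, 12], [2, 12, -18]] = x @[[0, -5, 0], [1, 2, -5], [0, 2, -2]]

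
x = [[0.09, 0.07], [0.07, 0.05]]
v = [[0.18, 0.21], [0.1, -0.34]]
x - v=[[-0.09, -0.14], [-0.03, 0.39]]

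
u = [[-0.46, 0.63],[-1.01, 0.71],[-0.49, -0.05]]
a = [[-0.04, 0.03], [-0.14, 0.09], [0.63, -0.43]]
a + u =[[-0.5, 0.66], [-1.15, 0.80], [0.14, -0.48]]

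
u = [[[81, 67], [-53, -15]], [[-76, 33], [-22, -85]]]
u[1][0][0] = -76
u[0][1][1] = -15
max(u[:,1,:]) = -15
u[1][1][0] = -22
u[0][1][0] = -53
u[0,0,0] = 81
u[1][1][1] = -85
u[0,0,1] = 67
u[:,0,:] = [[81, 67], [-76, 33]]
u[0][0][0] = 81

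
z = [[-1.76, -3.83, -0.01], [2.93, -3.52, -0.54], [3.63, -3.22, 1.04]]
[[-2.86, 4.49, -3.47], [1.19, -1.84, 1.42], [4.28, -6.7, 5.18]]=z @ [[1.01, -1.58, 1.22], [0.28, -0.44, 0.34], [1.46, -2.29, 1.78]]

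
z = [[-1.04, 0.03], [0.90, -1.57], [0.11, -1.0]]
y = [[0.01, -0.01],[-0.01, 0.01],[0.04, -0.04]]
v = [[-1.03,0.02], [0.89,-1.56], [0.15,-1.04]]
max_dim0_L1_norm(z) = 2.6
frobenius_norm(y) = 0.06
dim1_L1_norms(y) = [0.02, 0.02, 0.08]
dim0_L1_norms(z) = [2.05, 2.6]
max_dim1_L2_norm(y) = 0.06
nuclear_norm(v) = 3.08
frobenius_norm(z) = 2.32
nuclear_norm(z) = 3.08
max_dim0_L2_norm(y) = 0.04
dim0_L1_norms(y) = [0.06, 0.06]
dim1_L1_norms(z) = [1.07, 2.47, 1.11]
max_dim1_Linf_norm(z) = 1.57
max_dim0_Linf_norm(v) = 1.56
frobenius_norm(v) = 2.32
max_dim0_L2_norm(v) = 1.87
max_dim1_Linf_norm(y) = 0.04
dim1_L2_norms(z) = [1.04, 1.81, 1.01]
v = z + y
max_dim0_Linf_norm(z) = 1.57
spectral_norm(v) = 2.11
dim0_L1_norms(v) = [2.07, 2.62]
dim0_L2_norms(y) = [0.04, 0.04]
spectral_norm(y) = 0.06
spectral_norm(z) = 2.10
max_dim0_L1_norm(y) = 0.06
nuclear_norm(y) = 0.06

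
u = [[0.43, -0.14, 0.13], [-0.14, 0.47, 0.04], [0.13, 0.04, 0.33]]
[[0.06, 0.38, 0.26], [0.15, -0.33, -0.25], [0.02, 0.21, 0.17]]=u @ [[0.32, 0.55, 0.33], [0.42, -0.57, -0.48], [-0.13, 0.48, 0.43]]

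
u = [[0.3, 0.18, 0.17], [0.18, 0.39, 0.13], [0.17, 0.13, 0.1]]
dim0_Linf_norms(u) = [0.3, 0.39, 0.17]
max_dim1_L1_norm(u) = 0.7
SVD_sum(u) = [[0.22, 0.26, 0.14],[0.26, 0.30, 0.16],[0.14, 0.16, 0.09]] + [[0.08, -0.08, 0.03], [-0.08, 0.09, -0.03], [0.03, -0.03, 0.01]] + [[0.00, 0.00, -0.00], [0.0, 0.0, -0.0], [-0.0, -0.00, 0.0]]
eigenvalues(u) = [0.61, 0.17, 0.0]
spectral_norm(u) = 0.61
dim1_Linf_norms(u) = [0.3, 0.39, 0.17]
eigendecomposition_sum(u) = [[0.22, 0.26, 0.14], [0.26, 0.3, 0.16], [0.14, 0.16, 0.09]] + [[0.08,  -0.08,  0.03], [-0.08,  0.09,  -0.03], [0.03,  -0.03,  0.01]] + [[0.0,0.00,-0.00], [0.00,0.0,-0.0], [-0.0,-0.00,0.0]]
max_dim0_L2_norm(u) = 0.45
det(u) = 0.00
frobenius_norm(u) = 0.64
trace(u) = 0.79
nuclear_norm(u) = 0.79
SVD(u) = [[-0.60, 0.66, -0.45], [-0.7, -0.71, -0.09], [-0.38, 0.26, 0.89]] @ diag([0.6148794559012961, 0.1744212305629812, 0.000699313535722595]) @ [[-0.60, -0.70, -0.38], [0.66, -0.71, 0.26], [-0.45, -0.09, 0.89]]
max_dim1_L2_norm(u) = 0.45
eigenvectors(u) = [[-0.60, -0.66, -0.45], [-0.70, 0.71, -0.09], [-0.38, -0.26, 0.89]]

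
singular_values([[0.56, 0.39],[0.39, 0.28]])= [0.83, 0.01]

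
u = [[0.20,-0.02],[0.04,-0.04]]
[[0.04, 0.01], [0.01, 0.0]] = u@[[0.17, 0.04], [-0.18, -0.05]]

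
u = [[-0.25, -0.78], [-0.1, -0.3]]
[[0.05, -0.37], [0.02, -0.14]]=u @ [[0.21,-0.13], [-0.13,0.52]]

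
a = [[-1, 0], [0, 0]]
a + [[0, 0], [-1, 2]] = [[-1, 0], [-1, 2]]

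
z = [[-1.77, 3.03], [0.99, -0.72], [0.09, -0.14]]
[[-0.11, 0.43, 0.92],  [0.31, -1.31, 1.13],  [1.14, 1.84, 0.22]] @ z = [[0.70,-0.77],[-1.74,1.72],[-0.18,2.1]]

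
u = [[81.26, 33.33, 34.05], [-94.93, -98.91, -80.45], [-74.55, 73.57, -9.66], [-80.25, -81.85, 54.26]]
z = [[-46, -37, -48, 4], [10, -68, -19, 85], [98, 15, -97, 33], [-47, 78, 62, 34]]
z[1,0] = 10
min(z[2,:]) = -97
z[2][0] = 98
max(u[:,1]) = 73.57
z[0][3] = 4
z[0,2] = -48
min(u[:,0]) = -94.93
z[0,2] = -48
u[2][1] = 73.57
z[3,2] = 62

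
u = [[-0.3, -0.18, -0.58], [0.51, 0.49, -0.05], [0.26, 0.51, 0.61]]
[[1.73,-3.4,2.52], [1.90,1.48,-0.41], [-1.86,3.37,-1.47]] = u @ [[2.92, 3.39, -4.00], [0.37, -0.08, 2.99], [-4.61, 4.14, -3.2]]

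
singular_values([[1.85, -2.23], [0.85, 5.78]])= [6.2, 2.03]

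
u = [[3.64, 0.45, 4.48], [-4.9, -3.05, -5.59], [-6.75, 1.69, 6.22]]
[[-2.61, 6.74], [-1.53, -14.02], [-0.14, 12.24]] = u@ [[-0.12, -0.04], [1.94, 2.26], [-0.68, 1.31]]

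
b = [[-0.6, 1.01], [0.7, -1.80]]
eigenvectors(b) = [[0.92, -0.53], [0.39, 0.85]]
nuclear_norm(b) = 2.42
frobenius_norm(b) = 2.26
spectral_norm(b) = 2.25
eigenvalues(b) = [-0.17, -2.23]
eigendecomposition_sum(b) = [[-0.13, -0.08],[-0.06, -0.04]] + [[-0.47, 1.09], [0.76, -1.76]]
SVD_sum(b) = [[-0.47, 1.07], [0.78, -1.77]] + [[-0.13,-0.06], [-0.08,-0.03]]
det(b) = 0.37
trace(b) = -2.40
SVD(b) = [[-0.52,0.86], [0.86,0.52]] @ diag([2.254490429380777, 0.16544758635433612]) @ [[0.40, -0.92], [-0.92, -0.4]]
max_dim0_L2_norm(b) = 2.06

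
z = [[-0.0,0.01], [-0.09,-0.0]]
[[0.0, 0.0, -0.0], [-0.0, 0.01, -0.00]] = z @ [[0.01, -0.09, 0.03], [-0.0, 0.05, -0.02]]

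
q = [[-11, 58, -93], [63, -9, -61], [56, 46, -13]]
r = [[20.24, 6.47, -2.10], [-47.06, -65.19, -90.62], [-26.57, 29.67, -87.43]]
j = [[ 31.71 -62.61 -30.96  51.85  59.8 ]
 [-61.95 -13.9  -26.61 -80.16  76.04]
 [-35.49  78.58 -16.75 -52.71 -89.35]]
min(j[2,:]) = -89.35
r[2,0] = -26.57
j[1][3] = -80.16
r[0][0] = 20.24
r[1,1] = -65.19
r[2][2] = -87.43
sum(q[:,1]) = 95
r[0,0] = 20.24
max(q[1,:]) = 63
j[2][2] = -16.75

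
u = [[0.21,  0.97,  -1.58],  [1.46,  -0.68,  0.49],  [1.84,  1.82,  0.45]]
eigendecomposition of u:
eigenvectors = [[(-0.12+0.52j), (-0.12-0.52j), (0.55+0j)],  [0.30+0.17j, 0.30-0.17j, -0.81+0.00j],  [(0.77+0j), (0.77-0j), (0.2+0j)]]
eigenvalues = [(0.89+1.63j), (0.89-1.63j), (-1.8+0j)]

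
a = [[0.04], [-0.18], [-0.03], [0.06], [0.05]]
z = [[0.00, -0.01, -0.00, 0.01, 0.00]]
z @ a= [[0.0]]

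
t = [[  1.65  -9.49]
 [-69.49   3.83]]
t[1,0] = -69.49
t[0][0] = 1.65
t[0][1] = -9.49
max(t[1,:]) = 3.83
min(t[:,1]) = -9.49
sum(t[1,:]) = -65.66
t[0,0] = 1.65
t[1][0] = -69.49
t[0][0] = 1.65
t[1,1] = 3.83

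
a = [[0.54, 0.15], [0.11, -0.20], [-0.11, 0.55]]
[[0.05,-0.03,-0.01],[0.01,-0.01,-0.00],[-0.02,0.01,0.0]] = a @[[0.1,-0.06,-0.02], [-0.01,0.01,0.00]]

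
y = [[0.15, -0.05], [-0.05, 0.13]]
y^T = [[0.15, -0.05], [-0.05, 0.13]]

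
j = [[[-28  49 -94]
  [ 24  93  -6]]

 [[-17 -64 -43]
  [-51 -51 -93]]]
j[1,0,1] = -64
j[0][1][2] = -6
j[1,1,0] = -51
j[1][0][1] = -64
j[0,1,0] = 24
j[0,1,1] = 93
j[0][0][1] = 49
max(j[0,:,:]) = 93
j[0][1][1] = 93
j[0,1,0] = 24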